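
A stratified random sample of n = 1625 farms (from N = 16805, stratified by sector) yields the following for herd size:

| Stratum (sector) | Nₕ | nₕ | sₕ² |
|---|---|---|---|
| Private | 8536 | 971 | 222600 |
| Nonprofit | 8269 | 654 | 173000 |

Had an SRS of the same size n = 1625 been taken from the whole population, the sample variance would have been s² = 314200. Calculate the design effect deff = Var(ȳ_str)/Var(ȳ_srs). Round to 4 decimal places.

0.6378

Var(ȳ_str) = Σ Wₕ²(1−fₕ)sₕ²/nₕ with Wₕ = Nₕ/16805:
  Private: (8536/16805)²·(1−971/8536)·222600/971 = 52.419423
  Nonprofit: (8269/16805)²·(1−654/8269)·173000/654 = 58.981284
  → Var(ȳ_str) = 111.40071.
Var(ȳ_srs) = (1 − 1625/16805)·314200/1625 = 174.65703.
deff = 111.40071 / 174.65703 = 0.6378.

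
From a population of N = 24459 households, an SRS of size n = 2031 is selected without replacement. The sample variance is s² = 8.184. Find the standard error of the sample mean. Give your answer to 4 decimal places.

0.0608

Under SRS without replacement, Var(ȳ) = (1 − f)·s²/n with f = n/N = 2031/24459 = 0.08303692.
Var(ȳ) = (1 − 0.08303692)·8.184/2031 = 0.91696308·0.0040295421 = 0.0036949413.
SE(ȳ) = √(0.0036949413) = 0.0608.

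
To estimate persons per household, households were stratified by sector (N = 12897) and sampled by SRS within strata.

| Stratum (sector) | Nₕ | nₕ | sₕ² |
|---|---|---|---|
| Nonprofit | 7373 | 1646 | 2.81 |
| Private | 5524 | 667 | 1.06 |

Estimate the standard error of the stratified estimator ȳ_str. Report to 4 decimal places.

0.0263

Var(ȳ_str) = Σₕ Wₕ²(1 − fₕ)sₕ²/nₕ with Wₕ = Nₕ/N, N = 12897.
Nonprofit: Wₕ = 0.57168334; term = 0.57168334²·(1 − 0.22324698)·2.81/1646 = 4.3338164 × 10^-4.
Private: Wₕ = 0.42831666; term = 0.42831666²·(1 − 0.12074584)·1.06/667 = 2.5634474 × 10^-4.
Sum = 6.8972638 × 10^-4.
SE = √(6.8972638 × 10^-4) = 0.0263.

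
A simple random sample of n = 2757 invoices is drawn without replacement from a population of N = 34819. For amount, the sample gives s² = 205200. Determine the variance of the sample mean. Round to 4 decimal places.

68.5354

Under SRS without replacement, Var(ȳ) = (1 − f)·s²/n with f = n/N = 2757/34819 = 0.07918091.
Var(ȳ) = (1 − 0.07918091)·205200/2757 = 0.92081909·74.428727 = 68.535393.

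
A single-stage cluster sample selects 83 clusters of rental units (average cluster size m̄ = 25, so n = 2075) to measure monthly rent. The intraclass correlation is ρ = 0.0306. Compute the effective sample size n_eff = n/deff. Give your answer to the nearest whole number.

deff = 1 + (25 − 1)·0.0306 = 1 + 0.7344 = 1.7344.
n_eff = 2075 / 1.7344 = 1196.

1196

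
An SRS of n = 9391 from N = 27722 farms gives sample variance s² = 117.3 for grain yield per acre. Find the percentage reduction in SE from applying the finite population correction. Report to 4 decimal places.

f = n/N = 9391/27722 = 0.33875622.
SE_no-fpc = √(s²/n) = 0.11176172; SE_fpc = √((1−f)s²/n) = 0.090881165.
Ratio = √(1−f) = 0.81316897. Reduction = 100·(1 − 0.81316897) = 18.6831%.

18.6831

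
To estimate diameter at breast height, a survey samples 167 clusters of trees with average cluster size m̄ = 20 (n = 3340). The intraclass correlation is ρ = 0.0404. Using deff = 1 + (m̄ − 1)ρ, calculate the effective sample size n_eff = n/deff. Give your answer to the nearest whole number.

1890

deff = 1 + (20 − 1)·0.0404 = 1 + 0.7676 = 1.7676.
n_eff = 3340 / 1.7676 = 1890.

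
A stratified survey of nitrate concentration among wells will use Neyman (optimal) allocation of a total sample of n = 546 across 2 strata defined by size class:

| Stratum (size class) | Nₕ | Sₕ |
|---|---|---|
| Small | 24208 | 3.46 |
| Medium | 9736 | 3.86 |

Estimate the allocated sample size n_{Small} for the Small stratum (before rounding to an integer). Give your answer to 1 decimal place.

376.9

Neyman allocation: nₕ = n·NₕSₕ / Σⱼ NⱼSⱼ.
Σ NⱼSⱼ = 24208·3.46 + 9736·3.86 = 121340.64.
n_{Small} = 546·24208·3.46 / 121340.64 = 376.9.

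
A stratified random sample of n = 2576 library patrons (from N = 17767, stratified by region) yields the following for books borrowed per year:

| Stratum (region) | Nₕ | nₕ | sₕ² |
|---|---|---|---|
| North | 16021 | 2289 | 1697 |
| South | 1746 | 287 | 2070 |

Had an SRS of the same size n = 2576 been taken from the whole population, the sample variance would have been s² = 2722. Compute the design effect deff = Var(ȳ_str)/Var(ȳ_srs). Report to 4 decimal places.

0.6363

Var(ȳ_str) = Σ Wₕ²(1−fₕ)sₕ²/nₕ with Wₕ = Nₕ/17767:
  North: (16021/17767)²·(1−2289/16021)·1697/2289 = 0.51669143
  South: (1746/17767)²·(1−287/1746)·2070/287 = 0.058204931
  → Var(ȳ_str) = 0.57489636.
Var(ȳ_srs) = (1 − 2576/17767)·2722/2576 = 0.90347164.
deff = 0.57489636 / 0.90347164 = 0.6363.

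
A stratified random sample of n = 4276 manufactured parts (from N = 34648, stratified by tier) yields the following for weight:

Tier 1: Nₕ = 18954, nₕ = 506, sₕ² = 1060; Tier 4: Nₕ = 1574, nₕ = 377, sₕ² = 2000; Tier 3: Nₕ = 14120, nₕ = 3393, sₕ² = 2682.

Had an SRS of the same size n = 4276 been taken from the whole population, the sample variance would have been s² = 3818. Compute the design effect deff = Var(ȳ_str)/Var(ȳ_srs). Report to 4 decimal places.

Var(ȳ_str) = Σ Wₕ²(1−fₕ)sₕ²/nₕ with Wₕ = Nₕ/34648:
  Tier 1: (18954/34648)²·(1−506/18954)·1060/506 = 0.61016764
  Tier 4: (1574/34648)²·(1−377/1574)·2000/377 = 0.0083258998
  Tier 3: (14120/34648)²·(1−3393/14120)·2682/3393 = 0.099731316
  → Var(ȳ_str) = 0.71822486.
Var(ȳ_srs) = (1 − 4276/34648)·3818/4276 = 0.7826966.
deff = 0.71822486 / 0.7826966 = 0.9176.

0.9176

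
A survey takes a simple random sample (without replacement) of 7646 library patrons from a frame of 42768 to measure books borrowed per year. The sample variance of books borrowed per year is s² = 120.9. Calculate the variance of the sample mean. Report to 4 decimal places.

Under SRS without replacement, Var(ȳ) = (1 − f)·s²/n with f = n/N = 7646/42768 = 0.17877853.
Var(ȳ) = (1 − 0.17877853)·120.9/7646 = 0.82122147·0.015812189 = 0.012985309.

0.0130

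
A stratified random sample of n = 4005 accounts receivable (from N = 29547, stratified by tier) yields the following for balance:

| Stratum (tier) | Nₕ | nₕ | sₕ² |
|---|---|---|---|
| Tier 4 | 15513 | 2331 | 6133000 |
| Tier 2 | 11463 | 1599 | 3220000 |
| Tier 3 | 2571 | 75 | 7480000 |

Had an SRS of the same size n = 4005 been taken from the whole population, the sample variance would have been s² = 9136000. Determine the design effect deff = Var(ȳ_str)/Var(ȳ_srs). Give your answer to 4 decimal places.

Var(ȳ_str) = Σ Wₕ²(1−fₕ)sₕ²/nₕ with Wₕ = Nₕ/29547:
  Tier 4: (15513/29547)²·(1−2331/15513)·6133000/2331 = 616.28416
  Tier 2: (11463/29547)²·(1−1599/11463)·3220000/1599 = 260.81465
  Tier 3: (2571/29547)²·(1−75/2571)·7480000/75 = 733.09492
  → Var(ȳ_str) = 1610.1937.
Var(ȳ_srs) = (1 − 4005/29547)·9136000/4005 = 1971.9463.
deff = 1610.1937 / 1971.9463 = 0.8166.

0.8166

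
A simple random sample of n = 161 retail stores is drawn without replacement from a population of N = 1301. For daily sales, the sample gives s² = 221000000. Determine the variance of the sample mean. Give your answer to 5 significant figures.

Under SRS without replacement, Var(ȳ) = (1 − f)·s²/n with f = n/N = 161/1301 = 0.12375096.
Var(ȳ) = (1 − 0.12375096)·221000000/161 = 0.87624904·1.3726708 × 10^6 = 1.2028015 × 10^6.

1.2028 × 10^6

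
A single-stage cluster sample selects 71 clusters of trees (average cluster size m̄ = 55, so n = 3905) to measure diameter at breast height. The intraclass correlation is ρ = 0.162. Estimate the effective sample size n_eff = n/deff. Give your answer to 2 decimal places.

deff = 1 + (55 − 1)·0.162 = 1 + 8.748 = 9.748.
n_eff = 3905 / 9.748 = 400.59.

400.59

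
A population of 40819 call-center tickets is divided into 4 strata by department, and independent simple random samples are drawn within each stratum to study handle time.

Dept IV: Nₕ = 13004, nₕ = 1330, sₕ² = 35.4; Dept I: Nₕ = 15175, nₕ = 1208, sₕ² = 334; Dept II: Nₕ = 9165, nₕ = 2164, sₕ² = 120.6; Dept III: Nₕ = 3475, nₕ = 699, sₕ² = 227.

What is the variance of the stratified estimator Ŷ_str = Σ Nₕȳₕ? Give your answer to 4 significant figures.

6.935 × 10^7

Var(Ŷ_str) = Σₕ Nₕ²(1 − fₕ)sₕ²/nₕ.
Dept IV: 13004²·(1 − 1330/13004)·35.4/1330 = 4.0406224 × 10^6.
Dept I: 15175²·(1 − 1208/15175)·334/1208 = 5.8601855 × 10^7.
Dept II: 9165²·(1 − 2164/9165)·120.6/2164 = 3.5758772 × 10^6.
Dept III: 3475²·(1 − 699/3475)·227/699 = 3.1327299 × 10^6.
Sum = 6.9351085 × 10^7.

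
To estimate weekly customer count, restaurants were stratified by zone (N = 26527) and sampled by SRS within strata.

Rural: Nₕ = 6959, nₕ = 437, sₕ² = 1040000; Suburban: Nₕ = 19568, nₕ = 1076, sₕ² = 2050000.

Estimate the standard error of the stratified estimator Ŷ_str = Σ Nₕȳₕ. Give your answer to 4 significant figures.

893000

Var(Ŷ_str) = Σₕ Nₕ²(1 − fₕ)sₕ²/nₕ.
Rural: 6959²·(1 − 437/6959)·1040000/437 = 1.0801387 × 10^11.
Suburban: 19568²·(1 − 1076/19568)·2050000/1076 = 6.8940101 × 10^11.
Sum = 7.9741488 × 10^11.
SE = √(7.9741488 × 10^11) = 893000.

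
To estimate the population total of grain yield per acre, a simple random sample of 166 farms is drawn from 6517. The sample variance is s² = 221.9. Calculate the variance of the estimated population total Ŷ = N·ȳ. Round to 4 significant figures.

Var(Ŷ) = N²·Var(ȳ) = N²·(1 − n/N)·s²/n.
f = 166/6517 = 0.02547184; Var(ȳ) = 0.97452816·221.9/166 = 1.3026976.
Var(Ŷ) = 6517² · 1.3026976 = 5.5327246 × 10^7.

5.533 × 10^7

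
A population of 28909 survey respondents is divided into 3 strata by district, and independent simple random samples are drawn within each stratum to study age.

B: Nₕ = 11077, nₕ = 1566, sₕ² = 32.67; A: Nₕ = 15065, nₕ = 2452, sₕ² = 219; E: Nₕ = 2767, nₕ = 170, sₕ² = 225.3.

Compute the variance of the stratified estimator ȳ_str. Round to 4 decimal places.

0.0343

Var(ȳ_str) = Σₕ Wₕ²(1 − fₕ)sₕ²/nₕ with Wₕ = Nₕ/N, N = 28909.
B: Wₕ = 0.38316787; term = 0.38316787²·(1 − 0.14137402)·32.67/1566 = 0.0026299021.
A: Wₕ = 0.52111799; term = 0.52111799²·(1 − 0.16276137)·219/2452 = 0.020306966.
E: Wₕ = 0.09571414; term = 0.09571414²·(1 − 0.06143838)·225.3/170 = 0.011395339.
Sum = 0.034332207.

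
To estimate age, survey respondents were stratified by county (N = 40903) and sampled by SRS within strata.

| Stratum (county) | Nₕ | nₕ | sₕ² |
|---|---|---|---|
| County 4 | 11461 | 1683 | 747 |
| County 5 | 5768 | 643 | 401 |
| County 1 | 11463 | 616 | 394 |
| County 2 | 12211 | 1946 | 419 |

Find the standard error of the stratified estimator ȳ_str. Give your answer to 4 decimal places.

Var(ȳ_str) = Σₕ Wₕ²(1 − fₕ)sₕ²/nₕ with Wₕ = Nₕ/N, N = 40903.
County 4: Wₕ = 0.28019950; term = 0.28019950²·(1 − 0.14684582)·747/1683 = 0.02973026.
County 5: Wₕ = 0.14101655; term = 0.14101655²·(1 − 0.11147712)·401/643 = 0.011019.
County 1: Wₕ = 0.28024839; term = 0.28024839²·(1 − 0.05373811)·394/616 = 0.047534958.
County 2: Wₕ = 0.29853556; term = 0.29853556²·(1 − 0.15936451)·419/1946 = 0.016131362.
Sum = 0.10441558.
SE = √(0.10441558) = 0.3231.

0.3231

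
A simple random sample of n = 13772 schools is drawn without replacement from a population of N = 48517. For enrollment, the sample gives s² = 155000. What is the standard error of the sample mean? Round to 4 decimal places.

2.8390

Under SRS without replacement, Var(ȳ) = (1 − f)·s²/n with f = n/N = 13772/48517 = 0.28385927.
Var(ȳ) = (1 − 0.28385927)·155000/13772 = 0.71614073·11.25472 = 8.0599632.
SE(ȳ) = √(8.0599632) = 2.8390.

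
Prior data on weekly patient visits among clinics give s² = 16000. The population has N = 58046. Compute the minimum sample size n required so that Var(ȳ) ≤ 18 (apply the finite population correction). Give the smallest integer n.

876

Without fpc, n₀ = s²/D = 16000/18 = 888.8889.
With fpc, (1 − n/N)·s²/n ≤ D requires n ≥ n₀/(1 + n₀/N) = 888.8889/(1 + 888.8889/58046) = 875.4822.
Rounding up, n = 876.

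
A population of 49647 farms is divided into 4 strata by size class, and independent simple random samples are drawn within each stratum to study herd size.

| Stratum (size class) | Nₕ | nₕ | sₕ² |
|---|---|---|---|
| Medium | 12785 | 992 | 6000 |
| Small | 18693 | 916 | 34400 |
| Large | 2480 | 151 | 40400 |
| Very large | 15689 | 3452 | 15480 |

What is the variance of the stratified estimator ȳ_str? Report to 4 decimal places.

6.4093

Var(ȳ_str) = Σₕ Wₕ²(1 − fₕ)sₕ²/nₕ with Wₕ = Nₕ/N, N = 49647.
Medium: Wₕ = 0.25751808; term = 0.25751808²·(1 − 0.07759093)·6000/992 = 0.36998029.
Small: Wₕ = 0.37651822; term = 0.37651822²·(1 − 0.04900230)·34400/916 = 5.0630758.
Large: Wₕ = 0.04995267; term = 0.04995267²·(1 − 0.06088710)·40400/151 = 0.62695961.
Very large: Wₕ = 0.31601104; term = 0.31601104²·(1 − 0.22002677)·15480/3452 = 0.34928857.
Sum = 6.4093043.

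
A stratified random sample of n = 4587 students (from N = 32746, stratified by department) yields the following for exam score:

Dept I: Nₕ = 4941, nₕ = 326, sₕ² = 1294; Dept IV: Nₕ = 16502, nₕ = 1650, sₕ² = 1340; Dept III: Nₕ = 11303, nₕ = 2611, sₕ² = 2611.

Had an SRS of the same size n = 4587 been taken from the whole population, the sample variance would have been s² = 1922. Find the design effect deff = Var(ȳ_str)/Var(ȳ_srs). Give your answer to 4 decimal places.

1.0037

Var(ȳ_str) = Σ Wₕ²(1−fₕ)sₕ²/nₕ with Wₕ = Nₕ/32746:
  Dept I: (4941/32746)²·(1−326/4941)·1294/326 = 0.084408605
  Dept IV: (16502/32746)²·(1−1650/16502)·1340/1650 = 0.18562047
  Dept III: (11303/32746)²·(1−2611/11303)·2611/2611 = 0.091621401
  → Var(ȳ_str) = 0.36165048.
Var(ȳ_srs) = (1 − 4587/32746)·1922/4587 = 0.36031605.
deff = 0.36165048 / 0.36031605 = 1.0037.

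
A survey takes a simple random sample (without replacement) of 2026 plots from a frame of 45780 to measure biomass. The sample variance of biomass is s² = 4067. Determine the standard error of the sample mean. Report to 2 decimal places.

Under SRS without replacement, Var(ȳ) = (1 − f)·s²/n with f = n/N = 2026/45780 = 0.04425513.
Var(ȳ) = (1 − 0.04425513)·4067/2026 = 0.95574487·2.0074038 = 1.9185658.
SE(ȳ) = √(1.9185658) = 1.39.

1.39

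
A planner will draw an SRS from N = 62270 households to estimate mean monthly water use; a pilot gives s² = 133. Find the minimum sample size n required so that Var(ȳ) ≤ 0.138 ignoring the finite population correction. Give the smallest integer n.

Without fpc, n₀ = s²/D = 133/0.138 = 963.7681.
Rounding up, n = 964.

964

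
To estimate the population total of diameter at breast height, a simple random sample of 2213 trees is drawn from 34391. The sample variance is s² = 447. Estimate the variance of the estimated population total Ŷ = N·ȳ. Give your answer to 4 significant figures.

Var(Ŷ) = N²·Var(ȳ) = N²·(1 − n/N)·s²/n.
f = 2213/34391 = 0.06434823; Var(ȳ) = 0.93565177·447/2213 = 0.18899066.
Var(Ŷ) = 34391² · 0.18899066 = 2.2352698 × 10^8.

2.235 × 10^8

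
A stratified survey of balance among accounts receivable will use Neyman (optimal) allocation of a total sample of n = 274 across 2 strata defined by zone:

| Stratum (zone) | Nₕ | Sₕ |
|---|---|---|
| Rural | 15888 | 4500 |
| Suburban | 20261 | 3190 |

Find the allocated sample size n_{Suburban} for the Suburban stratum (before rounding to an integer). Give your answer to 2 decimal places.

Neyman allocation: nₕ = n·NₕSₕ / Σⱼ NⱼSⱼ.
Σ NⱼSⱼ = 15888·4500 + 20261·3190 = 1.3612859 × 10^8.
n_{Suburban} = 274·20261·3190 / (1.3612859 × 10^8) = 130.09.

130.09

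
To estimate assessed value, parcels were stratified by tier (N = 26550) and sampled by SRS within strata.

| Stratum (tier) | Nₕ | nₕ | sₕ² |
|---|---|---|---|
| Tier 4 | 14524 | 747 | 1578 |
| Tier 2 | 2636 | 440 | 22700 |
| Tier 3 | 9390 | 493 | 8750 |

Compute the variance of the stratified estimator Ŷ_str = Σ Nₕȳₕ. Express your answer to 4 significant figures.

2.204 × 10^9

Var(Ŷ_str) = Σₕ Nₕ²(1 − fₕ)sₕ²/nₕ.
Tier 4: 14524²·(1 − 747/14524)·1578/747 = 4.2269518 × 10^8.
Tier 2: 2636²·(1 − 440/2636)·22700/440 = 2.9864203 × 10^8.
Tier 3: 9390²·(1 − 493/9390)·8750/493 = 1.4827581 × 10^9.
Sum = 2.2040953 × 10^9.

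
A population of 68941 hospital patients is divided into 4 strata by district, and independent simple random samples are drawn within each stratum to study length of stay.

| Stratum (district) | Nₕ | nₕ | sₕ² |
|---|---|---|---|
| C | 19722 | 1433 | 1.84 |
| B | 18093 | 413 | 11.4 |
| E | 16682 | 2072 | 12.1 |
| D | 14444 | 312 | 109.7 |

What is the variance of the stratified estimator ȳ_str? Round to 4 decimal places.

0.0174

Var(ȳ_str) = Σₕ Wₕ²(1 − fₕ)sₕ²/nₕ with Wₕ = Nₕ/N, N = 68941.
C: Wₕ = 0.28607070; term = 0.28607070²·(1 − 0.07265997)·1.84/1433 = 9.7444513 × 10^-5.
B: Wₕ = 0.26244180; term = 0.26244180²·(1 − 0.02282651)·11.4/413 = 0.0018577723.
E: Wₕ = 0.24197502; term = 0.24197502²·(1 − 0.12420573)·12.1/2072 = 2.9945998 × 10^-4.
D: Wₕ = 0.20951248; term = 0.20951248²·(1 − 0.02160066)·109.7/312 = 0.015100384.
Sum = 0.017355061.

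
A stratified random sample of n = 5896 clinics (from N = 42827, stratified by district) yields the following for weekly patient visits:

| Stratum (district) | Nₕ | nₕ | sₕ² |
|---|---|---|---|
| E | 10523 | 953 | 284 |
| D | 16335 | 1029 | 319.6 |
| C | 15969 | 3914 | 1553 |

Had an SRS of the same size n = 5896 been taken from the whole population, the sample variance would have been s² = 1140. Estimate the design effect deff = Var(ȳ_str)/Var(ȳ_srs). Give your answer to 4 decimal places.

Var(ȳ_str) = Σ Wₕ²(1−fₕ)sₕ²/nₕ with Wₕ = Nₕ/42827:
  E: (10523/42827)²·(1−953/10523)·284/953 = 0.016362198
  D: (16335/42827)²·(1−1029/16335)·319.6/1029 = 0.042338643
  C: (15969/42827)²·(1−3914/15969)·1553/3914 = 0.04164475
  → Var(ȳ_str) = 0.10034559.
Var(ȳ_srs) = (1 − 5896/42827)·1140/5896 = 0.1667327.
deff = 0.10034559 / 0.1667327 = 0.6018.

0.6018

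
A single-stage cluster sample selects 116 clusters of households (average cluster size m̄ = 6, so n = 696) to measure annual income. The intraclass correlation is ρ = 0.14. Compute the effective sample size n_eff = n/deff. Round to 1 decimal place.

409.4

deff = 1 + (6 − 1)·0.14 = 1 + 0.7 = 1.7.
n_eff = 696 / 1.7 = 409.4.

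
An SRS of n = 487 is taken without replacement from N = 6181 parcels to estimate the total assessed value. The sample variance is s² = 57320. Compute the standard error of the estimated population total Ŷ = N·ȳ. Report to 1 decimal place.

64361.6

Var(Ŷ) = N²·Var(ȳ) = N²·(1 − n/N)·s²/n.
f = 487/6181 = 0.07878984; Var(ȳ) = 0.92121016·57320/487 = 108.42663.
Var(Ŷ) = 6181² · 108.42663 = 4.1424135 × 10^9.
SE(Ŷ) = √(4.1424135 × 10^9) = 64361.6.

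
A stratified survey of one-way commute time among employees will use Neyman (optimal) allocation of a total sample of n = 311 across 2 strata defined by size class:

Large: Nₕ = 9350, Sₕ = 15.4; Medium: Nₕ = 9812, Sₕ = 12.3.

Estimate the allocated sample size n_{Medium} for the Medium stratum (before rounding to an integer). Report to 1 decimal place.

141.8

Neyman allocation: nₕ = n·NₕSₕ / Σⱼ NⱼSⱼ.
Σ NⱼSⱼ = 9350·15.4 + 9812·12.3 = 264677.6.
n_{Medium} = 311·9812·12.3 / 264677.6 = 141.8.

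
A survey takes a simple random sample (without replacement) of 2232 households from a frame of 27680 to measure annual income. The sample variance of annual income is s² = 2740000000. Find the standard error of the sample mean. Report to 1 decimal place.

Under SRS without replacement, Var(ȳ) = (1 − f)·s²/n with f = n/N = 2232/27680 = 0.08063584.
Var(ȳ) = (1 − 0.08063584)·2740000000/2232 = 0.91936416·1.2275986 × 10^6 = 1.1286101 × 10^6.
SE(ȳ) = √(1.1286101 × 10^6) = 1062.4.

1062.4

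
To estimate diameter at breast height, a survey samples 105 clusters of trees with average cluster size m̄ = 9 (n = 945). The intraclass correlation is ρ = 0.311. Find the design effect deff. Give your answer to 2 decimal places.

3.49

deff = 1 + (9 − 1)·0.311 = 1 + 2.488 = 3.488.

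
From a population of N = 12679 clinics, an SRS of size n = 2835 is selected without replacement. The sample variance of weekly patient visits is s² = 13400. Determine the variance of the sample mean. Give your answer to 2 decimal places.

Under SRS without replacement, Var(ȳ) = (1 − f)·s²/n with f = n/N = 2835/12679 = 0.22359808.
Var(ȳ) = (1 − 0.22359808)·13400/2835 = 0.77640192·4.7266314 = 3.6697657.

3.67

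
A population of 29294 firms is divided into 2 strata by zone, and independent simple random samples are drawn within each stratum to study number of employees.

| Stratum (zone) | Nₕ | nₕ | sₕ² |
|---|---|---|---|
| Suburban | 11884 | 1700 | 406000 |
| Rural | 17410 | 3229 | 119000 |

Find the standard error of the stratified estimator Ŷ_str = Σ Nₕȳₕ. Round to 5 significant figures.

194940

Var(Ŷ_str) = Σₕ Nₕ²(1 − fₕ)sₕ²/nₕ.
Suburban: 11884²·(1 − 1700/11884)·406000/1700 = 2.8904013 × 10^10.
Rural: 17410²·(1 − 3229/17410)·119000/3229 = 9.0988089 × 10^9.
Sum = 3.8002822 × 10^10.
SE = √(3.8002822 × 10^10) = 194940.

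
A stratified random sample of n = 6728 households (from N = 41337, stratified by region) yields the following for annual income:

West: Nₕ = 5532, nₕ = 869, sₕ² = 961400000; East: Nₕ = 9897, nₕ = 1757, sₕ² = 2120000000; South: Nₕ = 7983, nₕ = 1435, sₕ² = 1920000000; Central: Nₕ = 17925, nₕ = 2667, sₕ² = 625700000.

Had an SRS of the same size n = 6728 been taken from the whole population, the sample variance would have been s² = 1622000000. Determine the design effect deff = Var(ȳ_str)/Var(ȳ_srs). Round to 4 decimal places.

Var(ȳ_str) = Σ Wₕ²(1−fₕ)sₕ²/nₕ with Wₕ = Nₕ/41337:
  West: (5532/41337)²·(1−869/5532)·961400000/869 = 16701.444
  East: (9897/41337)²·(1−1757/9897)·2120000000/1757 = 56887.148
  South: (7983/41337)²·(1−1435/7983)·1920000000/1435 = 40930.422
  Central: (17925/41337)²·(1−2667/17925)·625700000/2667 = 37551.043
  → Var(ȳ_str) = 152070.06.
Var(ȳ_srs) = (1 − 6728/41337)·1622000000/6728 = 201843.59.
deff = 152070.06 / 201843.59 = 0.7534.

0.7534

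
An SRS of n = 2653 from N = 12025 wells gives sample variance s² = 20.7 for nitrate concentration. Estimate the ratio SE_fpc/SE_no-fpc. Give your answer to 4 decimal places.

f = n/N = 2653/12025 = 0.22062370.
SE_no-fpc = √(s²/n) = 0.088331692; SE_fpc = √((1−f)s²/n) = 0.077981242.
Ratio = √(1−f) = 0.88282292.

0.8828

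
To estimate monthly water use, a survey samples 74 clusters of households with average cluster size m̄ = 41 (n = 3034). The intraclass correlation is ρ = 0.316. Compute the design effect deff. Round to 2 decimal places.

13.64

deff = 1 + (41 − 1)·0.316 = 1 + 12.64 = 13.64.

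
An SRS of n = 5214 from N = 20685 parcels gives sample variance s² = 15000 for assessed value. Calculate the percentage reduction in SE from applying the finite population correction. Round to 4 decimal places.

f = n/N = 5214/20685 = 0.25206672.
SE_no-fpc = √(s²/n) = 1.6961338; SE_fpc = √((1−f)s²/n) = 1.4668697.
Ratio = √(1−f) = 0.86483136. Reduction = 100·(1 − 0.86483136) = 13.5169%.

13.5169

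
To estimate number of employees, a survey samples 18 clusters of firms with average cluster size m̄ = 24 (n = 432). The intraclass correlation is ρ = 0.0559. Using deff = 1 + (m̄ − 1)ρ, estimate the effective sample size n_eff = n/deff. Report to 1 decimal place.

189.0

deff = 1 + (24 − 1)·0.0559 = 1 + 1.2857 = 2.2857.
n_eff = 432 / 2.2857 = 189.0.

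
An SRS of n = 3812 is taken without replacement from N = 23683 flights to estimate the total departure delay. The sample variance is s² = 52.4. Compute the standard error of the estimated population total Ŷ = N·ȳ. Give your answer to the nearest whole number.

2543

Var(Ŷ) = N²·Var(ȳ) = N²·(1 − n/N)·s²/n.
f = 3812/23683 = 0.16095934; Var(ȳ) = 0.83904066·52.4/3812 = 0.011533508.
Var(Ŷ) = 23683² · 0.011533508 = 6.4689657 × 10^6.
SE(Ŷ) = √(6.4689657 × 10^6) = 2543.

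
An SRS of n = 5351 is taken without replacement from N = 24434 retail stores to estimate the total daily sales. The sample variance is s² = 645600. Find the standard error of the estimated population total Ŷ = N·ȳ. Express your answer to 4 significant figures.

Var(Ŷ) = N²·Var(ȳ) = N²·(1 − n/N)·s²/n.
f = 5351/24434 = 0.21899812; Var(ȳ) = 0.78100188·645600/5351 = 94.228147.
Var(Ŷ) = 24434² · 94.228147 = 5.6256122 × 10^10.
SE(Ŷ) = √(5.6256122 × 10^10) = 237200.

237200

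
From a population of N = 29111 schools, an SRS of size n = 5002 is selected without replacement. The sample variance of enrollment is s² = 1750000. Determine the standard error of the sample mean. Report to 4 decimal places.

17.0219

Under SRS without replacement, Var(ȳ) = (1 − f)·s²/n with f = n/N = 5002/29111 = 0.17182508.
Var(ȳ) = (1 − 0.17182508)·1750000/5002 = 0.82817492·349.86006 = 289.74532.
SE(ȳ) = √(289.74532) = 17.0219.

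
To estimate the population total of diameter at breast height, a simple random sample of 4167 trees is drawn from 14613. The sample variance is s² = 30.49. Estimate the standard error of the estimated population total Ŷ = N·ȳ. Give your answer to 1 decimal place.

Var(Ŷ) = N²·Var(ȳ) = N²·(1 − n/N)·s²/n.
f = 4167/14613 = 0.28515705; Var(ȳ) = 0.71484295·30.49/4167 = 0.0052305163.
Var(Ŷ) = 14613² · 0.0052305163 = 1.1169232 × 10^6.
SE(Ŷ) = √(1.1169232 × 10^6) = 1056.8.

1056.8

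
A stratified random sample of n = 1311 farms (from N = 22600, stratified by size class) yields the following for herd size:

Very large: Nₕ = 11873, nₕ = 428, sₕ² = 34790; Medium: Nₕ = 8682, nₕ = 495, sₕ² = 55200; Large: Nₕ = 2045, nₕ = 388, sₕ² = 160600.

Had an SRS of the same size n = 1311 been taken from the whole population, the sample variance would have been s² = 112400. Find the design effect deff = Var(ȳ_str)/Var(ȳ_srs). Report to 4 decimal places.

Var(ȳ_str) = Σ Wₕ²(1−fₕ)sₕ²/nₕ with Wₕ = Nₕ/22600:
  Very large: (11873/22600)²·(1−428/11873)·34790/428 = 21.625694
  Medium: (8682/22600)²·(1−495/8682)·55200/495 = 15.518923
  Large: (2045/22600)²·(1−388/2045)·160600/388 = 2.7460773
  → Var(ȳ_str) = 39.890694.
Var(ȳ_srs) = (1 − 1311/22600)·112400/1311 = 80.762628.
deff = 39.890694 / 80.762628 = 0.4939.

0.4939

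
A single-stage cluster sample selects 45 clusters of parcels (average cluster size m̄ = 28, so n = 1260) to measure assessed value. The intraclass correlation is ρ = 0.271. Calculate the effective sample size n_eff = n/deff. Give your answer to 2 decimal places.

deff = 1 + (28 − 1)·0.271 = 1 + 7.317 = 8.317.
n_eff = 1260 / 8.317 = 151.50.

151.50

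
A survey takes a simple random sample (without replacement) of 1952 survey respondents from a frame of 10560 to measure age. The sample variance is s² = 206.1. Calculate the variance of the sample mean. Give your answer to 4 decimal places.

0.0861

Under SRS without replacement, Var(ȳ) = (1 − f)·s²/n with f = n/N = 1952/10560 = 0.18484848.
Var(ȳ) = (1 − 0.18484848)·206.1/1952 = 0.81515152·0.10558402 = 0.086066971.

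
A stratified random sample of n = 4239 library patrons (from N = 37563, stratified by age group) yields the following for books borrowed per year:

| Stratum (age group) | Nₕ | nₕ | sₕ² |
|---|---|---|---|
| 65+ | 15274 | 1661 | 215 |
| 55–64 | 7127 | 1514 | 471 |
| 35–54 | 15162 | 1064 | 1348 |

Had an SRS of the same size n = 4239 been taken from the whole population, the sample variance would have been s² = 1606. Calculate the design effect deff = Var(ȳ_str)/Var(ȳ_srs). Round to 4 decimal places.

0.6540

Var(ȳ_str) = Σ Wₕ²(1−fₕ)sₕ²/nₕ with Wₕ = Nₕ/37563:
  65+: (15274/37563)²·(1−1661/15274)·215/1661 = 0.019074577
  55–64: (7127/37563)²·(1−1514/7127)·471/1514 = 0.0088201565
  35–54: (15162/37563)²·(1−1064/15162)·1348/1064 = 0.1919295
  → Var(ȳ_str) = 0.21982423.
Var(ȳ_srs) = (1 − 4239/37563)·1606/4239 = 0.3361081.
deff = 0.21982423 / 0.3361081 = 0.6540.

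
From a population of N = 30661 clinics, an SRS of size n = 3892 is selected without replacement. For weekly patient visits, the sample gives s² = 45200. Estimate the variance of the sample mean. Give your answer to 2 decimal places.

10.14

Under SRS without replacement, Var(ȳ) = (1 − f)·s²/n with f = n/N = 3892/30661 = 0.12693650.
Var(ȳ) = (1 − 0.12693650)·45200/3892 = 0.87306350·11.613566 = 10.139381.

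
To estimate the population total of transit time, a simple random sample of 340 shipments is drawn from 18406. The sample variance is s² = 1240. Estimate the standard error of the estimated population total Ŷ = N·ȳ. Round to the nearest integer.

Var(Ŷ) = N²·Var(ȳ) = N²·(1 − n/N)·s²/n.
f = 340/18406 = 0.01847224; Var(ȳ) = 0.98152776·1240/340 = 3.5796895.
Var(Ŷ) = 18406² · 3.5796895 = 1.2127302 × 10^9.
SE(Ŷ) = √(1.2127302 × 10^9) = 34824.

34824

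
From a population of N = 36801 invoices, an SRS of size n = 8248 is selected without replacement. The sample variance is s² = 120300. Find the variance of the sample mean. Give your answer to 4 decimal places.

11.3164

Under SRS without replacement, Var(ȳ) = (1 − f)·s²/n with f = n/N = 8248/36801 = 0.22412434.
Var(ȳ) = (1 − 0.22412434)·120300/8248 = 0.77587566·14.585354 = 11.316421.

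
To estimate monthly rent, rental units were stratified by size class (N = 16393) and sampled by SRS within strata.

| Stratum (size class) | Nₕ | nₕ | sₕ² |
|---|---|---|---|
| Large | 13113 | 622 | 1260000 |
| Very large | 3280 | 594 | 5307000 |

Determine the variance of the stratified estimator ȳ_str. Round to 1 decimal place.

1527.6

Var(ȳ_str) = Σₕ Wₕ²(1 − fₕ)sₕ²/nₕ with Wₕ = Nₕ/N, N = 16393.
Large: Wₕ = 0.79991460; term = 0.79991460²·(1 − 0.04743384)·1260000/622 = 1234.7031.
Very large: Wₕ = 0.20008540; term = 0.20008540²·(1 − 0.18109756)·5307000/594 = 292.90421.
Sum = 1527.6073.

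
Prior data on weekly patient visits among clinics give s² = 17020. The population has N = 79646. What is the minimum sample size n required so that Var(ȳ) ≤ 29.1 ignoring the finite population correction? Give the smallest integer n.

Without fpc, n₀ = s²/D = 17020/29.1 = 584.8797.
Rounding up, n = 585.

585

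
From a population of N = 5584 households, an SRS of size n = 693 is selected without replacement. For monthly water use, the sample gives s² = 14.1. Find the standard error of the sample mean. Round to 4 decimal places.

Under SRS without replacement, Var(ȳ) = (1 − f)·s²/n with f = n/N = 693/5584 = 0.12410458.
Var(ȳ) = (1 − 0.12410458)·14.1/693 = 0.87589542·0.02034632 = 0.017821249.
SE(ȳ) = √(0.017821249) = 0.1335.

0.1335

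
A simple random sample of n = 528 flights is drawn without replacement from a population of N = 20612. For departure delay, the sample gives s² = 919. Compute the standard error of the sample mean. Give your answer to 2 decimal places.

1.30

Under SRS without replacement, Var(ȳ) = (1 − f)·s²/n with f = n/N = 528/20612 = 0.02561615.
Var(ȳ) = (1 − 0.02561615)·919/528 = 0.97438385·1.7405303 = 1.6959446.
SE(ȳ) = √(1.6959446) = 1.30.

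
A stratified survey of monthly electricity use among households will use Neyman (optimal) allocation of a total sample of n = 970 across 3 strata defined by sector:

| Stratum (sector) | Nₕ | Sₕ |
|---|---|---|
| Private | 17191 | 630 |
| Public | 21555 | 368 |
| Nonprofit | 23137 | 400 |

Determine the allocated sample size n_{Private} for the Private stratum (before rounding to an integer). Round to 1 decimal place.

Neyman allocation: nₕ = n·NₕSₕ / Σⱼ NⱼSⱼ.
Σ NⱼSⱼ = 17191·630 + 21555·368 + 23137·400 = 2.801737 × 10^7.
n_{Private} = 970·17191·630 / (2.801737 × 10^7) = 375.0.

375.0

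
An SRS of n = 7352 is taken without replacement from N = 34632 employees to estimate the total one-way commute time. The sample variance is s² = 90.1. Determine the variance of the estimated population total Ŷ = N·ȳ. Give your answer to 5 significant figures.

Var(Ŷ) = N²·Var(ȳ) = N²·(1 − n/N)·s²/n.
f = 7352/34632 = 0.21228921; Var(ȳ) = 0.78771079·90.1/7352 = 0.0096535286.
Var(Ŷ) = 34632² · 0.0096535286 = 1.1578205 × 10^7.

1.1578 × 10^7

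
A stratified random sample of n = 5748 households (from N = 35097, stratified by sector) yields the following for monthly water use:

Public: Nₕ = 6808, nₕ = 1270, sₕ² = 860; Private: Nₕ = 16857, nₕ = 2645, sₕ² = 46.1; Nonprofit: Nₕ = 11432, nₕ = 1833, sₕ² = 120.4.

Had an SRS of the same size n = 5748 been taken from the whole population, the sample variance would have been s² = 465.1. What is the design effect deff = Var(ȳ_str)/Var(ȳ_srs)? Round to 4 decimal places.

Var(ȳ_str) = Σ Wₕ²(1−fₕ)sₕ²/nₕ with Wₕ = Nₕ/35097:
  Public: (6808/35097)²·(1−1270/6808)·860/1270 = 0.02072656
  Private: (16857/35097)²·(1−2645/16857)·46.1/2645 = 0.003389774
  Nonprofit: (11432/35097)²·(1−1833/11432)·120.4/1833 = 0.0058515678
  → Var(ȳ_str) = 0.029967902.
Var(ȳ_srs) = (1 − 5748/35097)·465.1/5748 = 0.067663256.
deff = 0.029967902 / 0.067663256 = 0.4429.

0.4429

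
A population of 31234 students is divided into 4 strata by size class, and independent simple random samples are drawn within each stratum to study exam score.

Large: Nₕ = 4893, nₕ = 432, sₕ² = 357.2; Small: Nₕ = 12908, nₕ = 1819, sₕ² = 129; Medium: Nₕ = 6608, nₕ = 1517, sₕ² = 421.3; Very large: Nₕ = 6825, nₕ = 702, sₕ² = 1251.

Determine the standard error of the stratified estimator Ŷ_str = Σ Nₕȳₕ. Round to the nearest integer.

10584

Var(Ŷ_str) = Σₕ Nₕ²(1 − fₕ)sₕ²/nₕ.
Large: 4893²·(1 − 432/4893)·357.2/432 = 1.8048252 × 10^7.
Small: 12908²·(1 − 1819/12908)·129/1819 = 1.0150989 × 10^7.
Medium: 6608²·(1 − 1517/6608)·421.3/1517 = 9.3428421 × 10^6.
Very large: 6825²·(1 − 702/6825)·1251/702 = 7.4470988 × 10^7.
Sum = 1.1201307 × 10^8.
SE = √(1.1201307 × 10^8) = 10584.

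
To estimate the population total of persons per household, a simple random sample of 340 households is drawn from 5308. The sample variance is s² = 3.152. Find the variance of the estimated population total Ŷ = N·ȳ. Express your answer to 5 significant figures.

Var(Ŷ) = N²·Var(ȳ) = N²·(1 − n/N)·s²/n.
f = 340/5308 = 0.06405426; Var(ȳ) = 0.93594574·3.152/340 = 0.0086767676.
Var(Ŷ) = 5308² · 0.0086767676 = 244466.75.

244470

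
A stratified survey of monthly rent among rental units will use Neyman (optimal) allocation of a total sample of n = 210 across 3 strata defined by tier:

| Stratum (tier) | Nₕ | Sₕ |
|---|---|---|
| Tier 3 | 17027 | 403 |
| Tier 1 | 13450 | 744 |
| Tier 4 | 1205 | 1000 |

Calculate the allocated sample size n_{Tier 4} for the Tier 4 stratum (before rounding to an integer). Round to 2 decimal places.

Neyman allocation: nₕ = n·NₕSₕ / Σⱼ NⱼSⱼ.
Σ NⱼSⱼ = 17027·403 + 13450·744 + 1205·1000 = 1.8073681 × 10^7.
n_{Tier 4} = 210·1205·1000 / (1.8073681 × 10^7) = 14.00.

14.00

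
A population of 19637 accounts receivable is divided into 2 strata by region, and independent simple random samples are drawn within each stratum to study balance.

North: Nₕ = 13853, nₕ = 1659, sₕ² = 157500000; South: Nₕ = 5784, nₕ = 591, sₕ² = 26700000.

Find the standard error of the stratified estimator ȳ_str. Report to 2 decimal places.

212.39

Var(ȳ_str) = Σₕ Wₕ²(1 − fₕ)sₕ²/nₕ with Wₕ = Nₕ/N, N = 19637.
North: Wₕ = 0.70545399; term = 0.70545399²·(1 − 0.11975745)·157500000/1659 = 41588.563.
South: Wₕ = 0.29454601; term = 0.29454601²·(1 − 0.10217842)·26700000/591 = 3519.0068.
Sum = 45107.57.
SE = √(45107.57) = 212.39.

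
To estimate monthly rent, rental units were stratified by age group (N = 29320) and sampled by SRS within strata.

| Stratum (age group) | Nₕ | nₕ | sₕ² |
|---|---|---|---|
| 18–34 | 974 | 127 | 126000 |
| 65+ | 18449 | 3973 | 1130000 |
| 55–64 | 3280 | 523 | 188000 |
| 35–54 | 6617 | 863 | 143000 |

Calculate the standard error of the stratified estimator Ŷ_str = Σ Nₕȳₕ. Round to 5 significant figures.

293830

Var(Ŷ_str) = Σₕ Nₕ²(1 − fₕ)sₕ²/nₕ.
18–34: 974²·(1 − 127/974)·126000/127 = 8.1848211 × 10^8.
65+: 18449²·(1 − 3973/18449)·1130000/3973 = 7.5959358 × 10^10.
55–64: 3280²·(1 − 523/3280)·188000/523 = 3.2506242 × 10^9.
35–54: 6617²·(1 − 863/6617)·143000/863 = 6.3089376 × 10^9.
Sum = 8.6337402 × 10^10.
SE = √(8.6337402 × 10^10) = 293830.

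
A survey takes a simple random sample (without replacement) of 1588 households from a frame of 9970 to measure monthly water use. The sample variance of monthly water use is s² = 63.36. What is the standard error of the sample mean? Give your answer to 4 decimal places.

Under SRS without replacement, Var(ȳ) = (1 − f)·s²/n with f = n/N = 1588/9970 = 0.15927783.
Var(ȳ) = (1 − 0.15927783)·63.36/1588 = 0.84072217·0.039899244 = 0.033544179.
SE(ȳ) = √(0.033544179) = 0.1832.

0.1832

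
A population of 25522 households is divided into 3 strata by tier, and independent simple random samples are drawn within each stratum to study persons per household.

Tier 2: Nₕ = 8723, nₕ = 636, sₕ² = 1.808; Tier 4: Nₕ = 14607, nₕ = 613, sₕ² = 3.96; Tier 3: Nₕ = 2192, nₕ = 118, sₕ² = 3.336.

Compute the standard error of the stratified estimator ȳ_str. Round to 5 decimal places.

0.05032

Var(ȳ_str) = Σₕ Wₕ²(1 − fₕ)sₕ²/nₕ with Wₕ = Nₕ/N, N = 25522.
Tier 2: Wₕ = 0.34178356; term = 0.34178356²·(1 − 0.07291070)·1.808/636 = 3.0786847 × 10^-4.
Tier 4: Wₕ = 0.57232975; term = 0.57232975²·(1 − 0.04196618)·3.96/613 = 0.0020272542.
Tier 3: Wₕ = 0.08588669; term = 0.08588669²·(1 − 0.05383212)·3.336/118 = 1.9731674 × 10^-4.
Sum = 0.0025324394.
SE = √(0.0025324394) = 0.05032.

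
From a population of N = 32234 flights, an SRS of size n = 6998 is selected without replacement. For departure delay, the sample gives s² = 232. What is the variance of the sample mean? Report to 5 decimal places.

0.02595

Under SRS without replacement, Var(ȳ) = (1 − f)·s²/n with f = n/N = 6998/32234 = 0.21709996.
Var(ȳ) = (1 − 0.21709996)·232/6998 = 0.78290004·0.033152329 = 0.02595496.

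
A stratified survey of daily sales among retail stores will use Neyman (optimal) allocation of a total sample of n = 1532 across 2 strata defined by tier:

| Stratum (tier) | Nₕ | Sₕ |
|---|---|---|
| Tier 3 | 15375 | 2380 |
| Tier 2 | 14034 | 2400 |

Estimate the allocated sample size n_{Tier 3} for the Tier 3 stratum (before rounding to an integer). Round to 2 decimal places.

Neyman allocation: nₕ = n·NₕSₕ / Σⱼ NⱼSⱼ.
Σ NⱼSⱼ = 15375·2380 + 14034·2400 = 7.02741 × 10^7.
n_{Tier 3} = 1532·15375·2380 / (7.02741 × 10^7) = 797.73.

797.73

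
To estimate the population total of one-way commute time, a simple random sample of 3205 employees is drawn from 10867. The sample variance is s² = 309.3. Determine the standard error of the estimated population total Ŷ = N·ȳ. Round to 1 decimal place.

2834.7

Var(Ŷ) = N²·Var(ȳ) = N²·(1 − n/N)·s²/n.
f = 3205/10867 = 0.29492960; Var(ȳ) = 0.70507040·309.3/3205 = 0.068043143.
Var(Ŷ) = 10867² · 0.068043143 = 8.0353297 × 10^6.
SE(Ŷ) = √(8.0353297 × 10^6) = 2834.7.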